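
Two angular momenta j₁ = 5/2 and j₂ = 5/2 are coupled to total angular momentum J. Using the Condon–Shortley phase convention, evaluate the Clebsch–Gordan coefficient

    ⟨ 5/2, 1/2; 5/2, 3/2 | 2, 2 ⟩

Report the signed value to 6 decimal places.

j₁+j₂−J=3  J+j₁−j₂=2  J−j₁+j₂=2  j₁+j₂+J+1=8
(j₁±m₁, j₂±m₂, J±M) = (3,2,4,1,4,0)
P² = 144/7
sum k=2..2:
  [2] +1/8 = 1/8
S = 1/8
C² = P²·S² = 9/28 ; C = +0.566947

+√(9/28) ≈ +0.566947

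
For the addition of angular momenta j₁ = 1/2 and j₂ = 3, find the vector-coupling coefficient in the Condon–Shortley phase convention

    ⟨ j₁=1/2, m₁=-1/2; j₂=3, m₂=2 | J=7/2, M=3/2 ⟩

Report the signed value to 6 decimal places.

j₁+j₂−J=0  J+j₁−j₂=1  J−j₁+j₂=6  j₁+j₂+J+1=8
(j₁±m₁, j₂±m₂, J±M) = (0,1,5,1,5,2)
P² = 28800/7
sum k=0..0:
  [0] +1/120 = 1/120
S = 1/120
C² = P²·S² = 2/7 ; C = +0.534522

+0.534522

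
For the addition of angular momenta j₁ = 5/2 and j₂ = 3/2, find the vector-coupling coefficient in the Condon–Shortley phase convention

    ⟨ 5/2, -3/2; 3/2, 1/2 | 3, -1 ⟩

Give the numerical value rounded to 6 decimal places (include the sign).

j₁+j₂−J=1  J+j₁−j₂=4  J−j₁+j₂=2  j₁+j₂+J+1=8
(j₁±m₁, j₂±m₂, J±M) = (1,4,2,1,2,4)
P² = 96/5
sum k=0..1:
  [0] +1/48 = 1/48
  [1] −1/6 = -1/6
S = -7/48
C² = P²·S² = 49/120 ; C = -0.639010

−√(49/120) = -0.639010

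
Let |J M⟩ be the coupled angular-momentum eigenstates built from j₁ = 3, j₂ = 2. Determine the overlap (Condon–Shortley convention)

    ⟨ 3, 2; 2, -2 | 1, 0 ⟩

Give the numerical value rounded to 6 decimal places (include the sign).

+0.377964

triangle: 4!*2!*0!/7! = 48/5040
(j±m)!: 5!*1!*0!*4!*1!*1! = 2880
prefactor² = (2J+1)*Δ*N² = 576/7
  k=0: +1/(0!*4!*1!*0!*1!*0!) = 1/24
Σ = 1/24  ⇒  CG² = 576/7*1/24² = 1/7
CG = +√(1/7) = +0.377964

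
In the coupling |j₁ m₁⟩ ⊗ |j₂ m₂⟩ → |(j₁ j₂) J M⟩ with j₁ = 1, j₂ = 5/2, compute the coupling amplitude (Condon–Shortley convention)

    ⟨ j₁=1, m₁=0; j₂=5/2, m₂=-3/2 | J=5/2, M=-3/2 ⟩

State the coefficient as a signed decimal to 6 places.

j₁+j₂−J=1  J+j₁−j₂=1  J−j₁+j₂=4  j₁+j₂+J+1=7
(j₁±m₁, j₂±m₂, J±M) = (1,1,1,4,1,4)
P² = 576/35
sum k=0..1:
  [0] +1/6 = 1/6
  [1] −1/24 = -1/24
S = 1/8
C² = P²·S² = 9/35 ; C = +0.507093

+0.507093  (= +√(9/35))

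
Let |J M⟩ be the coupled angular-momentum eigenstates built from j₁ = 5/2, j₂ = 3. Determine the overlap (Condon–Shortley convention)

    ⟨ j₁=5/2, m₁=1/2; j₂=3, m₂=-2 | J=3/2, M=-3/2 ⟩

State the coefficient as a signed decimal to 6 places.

−√(2/7) ≈ -0.534522

√[4·4!1!2!/8! · 3!2!1!5!0!3!] = √(288/7)
  +(−1)^1/∏(1,3,1,0,0,2)! = -1/12  (running -1/12)
⟨..|..⟩ = √(288/7)·(-1/12) = -0.534522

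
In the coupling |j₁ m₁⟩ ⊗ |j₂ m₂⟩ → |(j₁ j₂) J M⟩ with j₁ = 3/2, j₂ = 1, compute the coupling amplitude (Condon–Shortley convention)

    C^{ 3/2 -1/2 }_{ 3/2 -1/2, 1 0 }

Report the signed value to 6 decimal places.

triangle: 1!*2!*1!/5! = 2/120
(j±m)!: 1!*2!*1!*1!*1!*2! = 4
prefactor² = (2J+1)*Δ*N² = 4/15
  k=0: +1/(0!*1!*2!*1!*0!*0!) = 1/2
  k=1: −1/(1!*0!*1!*0!*1!*1!) = -1
Σ = -1/2  ⇒  CG² = 4/15*(-1/2)² = 1/15
CG = −√(1/15) = -0.258199

-0.258199  (= −√(1/15))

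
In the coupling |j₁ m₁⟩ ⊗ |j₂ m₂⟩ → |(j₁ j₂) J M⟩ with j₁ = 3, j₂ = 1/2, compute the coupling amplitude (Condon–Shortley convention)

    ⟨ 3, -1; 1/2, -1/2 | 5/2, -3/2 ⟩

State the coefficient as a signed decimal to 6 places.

j₁+j₂−J=1  J+j₁−j₂=5  J−j₁+j₂=0  j₁+j₂+J+1=7
(j₁±m₁, j₂±m₂, J±M) = (2,4,0,1,1,4)
P² = 1152/7
sum k=0..0:
  [0] +1/24 = 1/24
S = 1/24
C² = P²·S² = 2/7 ; C = +0.534522

+√(2/7) = +0.534522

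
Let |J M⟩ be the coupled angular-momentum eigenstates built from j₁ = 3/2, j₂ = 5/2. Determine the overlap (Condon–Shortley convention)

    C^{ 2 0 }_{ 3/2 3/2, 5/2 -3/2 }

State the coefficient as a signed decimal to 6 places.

√[5·2!1!3!/7! · 3!0!1!4!2!2!] = √(48/7)
  +(−1)^0/∏(0,2,0,1,1,2)! = 1/4  (running 1/4)
⟨..|..⟩ = √(48/7)·(1/4) = +0.654654

+√(3/7) = +0.654654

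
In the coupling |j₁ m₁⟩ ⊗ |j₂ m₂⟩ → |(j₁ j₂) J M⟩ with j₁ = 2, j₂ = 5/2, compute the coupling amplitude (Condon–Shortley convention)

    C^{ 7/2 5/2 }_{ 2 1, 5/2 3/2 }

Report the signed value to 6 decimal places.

-0.125988  (= −√(1/63))

triangle: 1!×3!×4!/9! = 144/362880
(j±m)!: 3!×1!×4!×1!×6!×1! = 103680
prefactor² = (2J+1)×Δ×N² = 2304/7
  k=0: +1/(0!×1!×1!×4!×2!×0!) = 1/48
  k=1: −1/(1!×0!×0!×3!×3!×1!) = -1/36
Σ = -1/144  ⇒  CG² = 2304/7×(-1/144)² = 1/63
CG = −√(1/63) = -0.125988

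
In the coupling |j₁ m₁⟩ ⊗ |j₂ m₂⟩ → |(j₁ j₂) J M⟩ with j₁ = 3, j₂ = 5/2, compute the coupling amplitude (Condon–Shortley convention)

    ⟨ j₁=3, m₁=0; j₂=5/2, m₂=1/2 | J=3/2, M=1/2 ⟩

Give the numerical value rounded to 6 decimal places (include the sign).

triangle: 4!·2!·1!/8! = 48/40320
(j±m)!: 3!·3!·3!·2!·2!·1! = 864
prefactor² = (2J+1)·Δ·N² = 144/35
  k=2: +1/(2!·2!·1!·1!·1!·0!) = 1/4
  k=3: −1/(3!·1!·0!·0!·2!·1!) = -1/12
Σ = 1/6  ⇒  CG² = 144/35·1/6² = 4/35
CG = +√(4/35) = +0.338062

+√(4/35) ≈ +0.338062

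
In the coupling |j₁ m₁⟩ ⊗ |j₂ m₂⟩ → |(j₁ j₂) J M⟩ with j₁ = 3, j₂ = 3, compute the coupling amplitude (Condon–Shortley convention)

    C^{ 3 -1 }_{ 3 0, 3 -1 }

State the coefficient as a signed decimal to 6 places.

−√(1/6) = -0.408248

triangle: 3!×3!×3!/10! = 216/3628800
(j±m)!: 3!×3!×2!×4!×2!×4! = 82944
prefactor² = (2J+1)×Δ×N² = 864/25
  k=0: +1/(0!×3!×3!×2!×0!×1!) = 1/72
  k=1: −1/(1!×2!×2!×1!×1!×2!) = -1/8
  k=2: +1/(2!×1!×1!×0!×2!×3!) = 1/24
Σ = -5/72  ⇒  CG² = 864/25×(-5/72)² = 1/6
CG = −√(1/6) = -0.408248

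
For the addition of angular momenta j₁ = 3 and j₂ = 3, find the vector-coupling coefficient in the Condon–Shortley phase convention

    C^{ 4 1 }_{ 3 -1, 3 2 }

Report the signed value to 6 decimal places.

+√(16/77) ≈ +0.455842

triangle: 2!·4!·4!/11! = 1152/39916800
(j±m)!: 2!·4!·5!·1!·5!·3! = 4147200
prefactor² = (2J+1)·Δ·N² = 82944/77
  k=1: −1/(1!·1!·3!·4!·1!·0!) = -1/144
  k=2: +1/(2!·0!·2!·3!·2!·1!) = 1/48
Σ = 1/72  ⇒  CG² = 82944/77·1/72² = 16/77
CG = +√(16/77) = +0.455842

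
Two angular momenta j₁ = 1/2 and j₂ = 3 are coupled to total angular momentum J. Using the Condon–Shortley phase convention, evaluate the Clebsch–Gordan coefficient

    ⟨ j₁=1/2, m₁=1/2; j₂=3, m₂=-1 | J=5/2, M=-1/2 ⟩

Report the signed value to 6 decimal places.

√[6·1!0!5!/7! · 1!0!2!4!2!3!] = √(576/7)
  +(−1)^0/∏(0,1,0,2,0,3)! = 1/12  (running 1/12)
⟨..|..⟩ = √(576/7)·(1/12) = +0.755929

+0.755929  (= +√(4/7))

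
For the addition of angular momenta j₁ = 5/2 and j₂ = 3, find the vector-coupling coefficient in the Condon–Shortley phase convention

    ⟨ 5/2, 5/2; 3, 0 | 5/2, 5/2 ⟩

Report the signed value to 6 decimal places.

+0.345033

triangle: 3!*2!*3!/9! = 72/362880
(j±m)!: 5!*0!*3!*3!*5!*0! = 518400
prefactor² = (2J+1)*Δ*N² = 4320/7
  k=0: +1/(0!*3!*0!*3!*2!*0!) = 1/72
Σ = 1/72  ⇒  CG² = 4320/7*1/72² = 5/42
CG = +√(5/42) = +0.345033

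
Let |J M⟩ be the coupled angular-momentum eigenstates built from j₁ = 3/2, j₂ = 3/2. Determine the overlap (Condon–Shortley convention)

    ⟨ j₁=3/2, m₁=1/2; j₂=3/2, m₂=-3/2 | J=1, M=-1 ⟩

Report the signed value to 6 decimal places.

+0.547723  (= +√(3/10))

j₁+j₂−J=2  J+j₁−j₂=1  J−j₁+j₂=1  j₁+j₂+J+1=5
(j₁±m₁, j₂±m₂, J±M) = (2,1,0,3,0,2)
P² = 6/5
sum k=0..0:
  [0] +1/2 = 1/2
S = 1/2
C² = P²·S² = 3/10 ; C = +0.547723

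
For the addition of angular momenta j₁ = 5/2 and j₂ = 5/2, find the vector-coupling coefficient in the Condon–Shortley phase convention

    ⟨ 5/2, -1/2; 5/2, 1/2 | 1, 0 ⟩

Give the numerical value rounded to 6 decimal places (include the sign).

+0.119523  (= +√(1/70))

j₁+j₂−J=4  J+j₁−j₂=1  J−j₁+j₂=1  j₁+j₂+J+1=7
(j₁±m₁, j₂±m₂, J±M) = (2,3,3,2,1,1)
P² = 72/35
sum k=2..3:
  [2] +1/4 = 1/4
  [3] −1/6 = -1/6
S = 1/12
C² = P²·S² = 1/70 ; C = +0.119523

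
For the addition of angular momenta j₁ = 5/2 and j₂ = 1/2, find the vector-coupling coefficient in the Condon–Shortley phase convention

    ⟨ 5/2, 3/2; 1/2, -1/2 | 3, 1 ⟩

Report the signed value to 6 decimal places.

√[7·0!5!1!/7! · 4!1!0!1!4!2!] = √(192)
  +(−1)^0/∏(0,0,1,0,4,1)! = 1/24  (running 1/24)
⟨..|..⟩ = √(192)·(1/24) = +0.577350

+0.577350  (= +√(1/3))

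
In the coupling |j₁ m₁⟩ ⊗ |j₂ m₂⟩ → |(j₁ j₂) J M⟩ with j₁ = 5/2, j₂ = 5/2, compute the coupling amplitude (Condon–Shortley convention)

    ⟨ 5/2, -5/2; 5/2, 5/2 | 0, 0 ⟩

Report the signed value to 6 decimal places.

triangle: 5!·0!·0!/6! = 120/720
(j±m)!: 0!·5!·5!·0!·0!·0! = 14400
prefactor² = (2J+1)·Δ·N² = 2400
  k=5: −1/(5!·0!·0!·0!·0!·0!) = -1/120
Σ = -1/120  ⇒  CG² = 2400·(-1/120)² = 1/6
CG = −√(1/6) = -0.408248

-0.408248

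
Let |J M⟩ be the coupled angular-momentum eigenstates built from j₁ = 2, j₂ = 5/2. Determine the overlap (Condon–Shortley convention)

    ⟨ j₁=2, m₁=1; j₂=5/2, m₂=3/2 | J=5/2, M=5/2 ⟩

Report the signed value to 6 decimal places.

triangle: 2!×2!×3!/8! = 24/40320
(j±m)!: 3!×1!×4!×1!×5!×0! = 17280
prefactor² = (2J+1)×Δ×N² = 432/7
  k=1: −1/(1!×1!×0!×3!×2!×0!) = -1/12
Σ = -1/12  ⇒  CG² = 432/7×(-1/12)² = 3/7
CG = −√(3/7) = -0.654654

−√(3/7) ≈ -0.654654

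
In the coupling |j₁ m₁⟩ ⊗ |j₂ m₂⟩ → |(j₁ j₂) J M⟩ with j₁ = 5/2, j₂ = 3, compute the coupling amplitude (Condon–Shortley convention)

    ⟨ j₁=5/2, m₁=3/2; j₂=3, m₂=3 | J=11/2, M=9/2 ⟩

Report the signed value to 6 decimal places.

triangle: 0!×5!×6!/12! = 86400/479001600
(j±m)!: 4!×1!×6!×0!×10!×1! = 62705664000
prefactor² = (2J+1)×Δ×N² = 1492992000/11
  k=0: +1/(0!×0!×1!×6!×4!×0!) = 1/17280
Σ = 1/17280  ⇒  CG² = 1492992000/11×1/17280² = 5/11
CG = +√(5/11) = +0.674200

+0.674200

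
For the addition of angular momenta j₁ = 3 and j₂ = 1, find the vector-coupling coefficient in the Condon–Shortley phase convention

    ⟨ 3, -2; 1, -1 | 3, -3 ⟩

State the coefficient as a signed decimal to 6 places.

√[7·1!5!1!/8! · 1!5!0!2!0!6!] = √(3600)
  +(−1)^0/∏(0,1,5,0,0,1)! = 1/120  (running 1/120)
⟨..|..⟩ = √(3600)·(1/120) = +0.500000

+0.500000  (= +√(1/4))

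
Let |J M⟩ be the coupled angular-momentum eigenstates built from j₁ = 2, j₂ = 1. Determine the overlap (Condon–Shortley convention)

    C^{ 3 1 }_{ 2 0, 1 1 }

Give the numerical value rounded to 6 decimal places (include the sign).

√[7·0!4!2!/7! · 2!2!2!0!4!2!] = √(128/5)
  +(−1)^0/∏(0,0,2,2,2,0)! = 1/8  (running 1/8)
⟨..|..⟩ = √(128/5)·(1/8) = +0.632456

+0.632456  (= +√(2/5))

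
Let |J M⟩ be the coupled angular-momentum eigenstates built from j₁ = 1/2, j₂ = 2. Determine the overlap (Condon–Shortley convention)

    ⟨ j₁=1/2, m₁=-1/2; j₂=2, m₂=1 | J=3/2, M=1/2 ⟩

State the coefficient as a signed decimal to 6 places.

j₁+j₂−J=1  J+j₁−j₂=0  J−j₁+j₂=3  j₁+j₂+J+1=5
(j₁±m₁, j₂±m₂, J±M) = (0,1,3,1,2,1)
P² = 12/5
sum k=1..1:
  [1] −1/2 = -1/2
S = -1/2
C² = P²·S² = 3/5 ; C = -0.774597

-0.774597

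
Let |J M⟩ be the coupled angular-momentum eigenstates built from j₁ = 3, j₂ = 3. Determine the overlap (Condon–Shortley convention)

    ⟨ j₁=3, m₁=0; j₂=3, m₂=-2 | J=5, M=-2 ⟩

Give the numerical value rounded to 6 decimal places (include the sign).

triangle: 1!*5!*5!/12! = 14400/479001600
(j±m)!: 3!*3!*1!*5!*3!*7! = 130636800
prefactor² = (2J+1)*Δ*N² = 43200
  k=0: +1/(0!*1!*3!*1!*2!*4!) = 1/288
  k=1: −1/(1!*0!*2!*0!*3!*5!) = -1/1440
Σ = 1/360  ⇒  CG² = 43200*1/360² = 1/3
CG = +√(1/3) = +0.577350

+0.577350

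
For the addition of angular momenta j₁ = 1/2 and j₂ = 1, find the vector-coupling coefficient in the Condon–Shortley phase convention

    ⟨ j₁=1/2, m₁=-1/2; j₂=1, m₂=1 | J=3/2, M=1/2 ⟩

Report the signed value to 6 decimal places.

+√(1/3) = +0.577350

triangle: 0!×1!×2!/4! = 2/24
(j±m)!: 0!×1!×2!×0!×2!×1! = 4
prefactor² = (2J+1)×Δ×N² = 4/3
  k=0: +1/(0!×0!×1!×2!×0!×0!) = 1/2
Σ = 1/2  ⇒  CG² = 4/3×1/2² = 1/3
CG = +√(1/3) = +0.577350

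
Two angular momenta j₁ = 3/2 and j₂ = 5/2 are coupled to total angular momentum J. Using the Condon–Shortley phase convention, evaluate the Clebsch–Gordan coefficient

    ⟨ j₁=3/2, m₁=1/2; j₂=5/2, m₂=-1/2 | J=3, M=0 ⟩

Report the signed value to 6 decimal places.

√[7·1!2!4!/8! · 2!1!2!3!3!3!] = √(36/5)
  +(−1)^0/∏(0,1,1,2,1,2)! = 1/4  (running 1/4)
  +(−1)^1/∏(1,0,0,1,2,3)! = -1/12  (running 1/6)
⟨..|..⟩ = √(36/5)·(1/6) = +0.447214

+0.447214  (= +√(1/5))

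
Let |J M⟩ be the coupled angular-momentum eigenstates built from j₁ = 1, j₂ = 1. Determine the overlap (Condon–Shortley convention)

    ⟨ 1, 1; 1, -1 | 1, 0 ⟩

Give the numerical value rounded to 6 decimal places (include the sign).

triangle: 1!·1!·1!/4! = 1/24
(j±m)!: 2!·0!·0!·2!·1!·1! = 4
prefactor² = (2J+1)·Δ·N² = 1/2
  k=0: +1/(0!·1!·0!·0!·1!·1!) = 1
Σ = 1  ⇒  CG² = 1/2·1² = 1/2
CG = +√(1/2) = +0.707107

+0.707107  (= +√(1/2))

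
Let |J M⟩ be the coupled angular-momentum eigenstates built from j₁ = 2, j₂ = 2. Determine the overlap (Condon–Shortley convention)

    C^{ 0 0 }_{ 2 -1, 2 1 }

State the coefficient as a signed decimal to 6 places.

j₁+j₂−J=4  J+j₁−j₂=0  J−j₁+j₂=0  j₁+j₂+J+1=5
(j₁±m₁, j₂±m₂, J±M) = (1,3,3,1,0,0)
P² = 36/5
sum k=3..3:
  [3] −1/6 = -1/6
S = -1/6
C² = P²·S² = 1/5 ; C = -0.447214

−√(1/5) ≈ -0.447214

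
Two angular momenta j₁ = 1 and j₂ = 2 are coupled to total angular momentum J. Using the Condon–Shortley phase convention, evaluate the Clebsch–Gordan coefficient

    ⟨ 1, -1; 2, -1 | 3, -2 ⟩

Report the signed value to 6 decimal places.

√[7·0!2!4!/7! · 0!2!1!3!1!5!] = √(96)
  +(−1)^0/∏(0,0,2,1,0,3)! = 1/12  (running 1/12)
⟨..|..⟩ = √(96)·(1/12) = +0.816497

+√(2/3) = +0.816497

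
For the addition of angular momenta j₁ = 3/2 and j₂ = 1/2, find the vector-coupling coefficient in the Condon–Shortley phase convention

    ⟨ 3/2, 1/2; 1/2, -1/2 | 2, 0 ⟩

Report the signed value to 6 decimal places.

+√(1/2) ≈ +0.707107

triangle: 0!·3!·1!/5! = 6/120
(j±m)!: 2!·1!·0!·1!·2!·2! = 8
prefactor² = (2J+1)·Δ·N² = 2
  k=0: +1/(0!·0!·1!·0!·2!·1!) = 1/2
Σ = 1/2  ⇒  CG² = 2·1/2² = 1/2
CG = +√(1/2) = +0.707107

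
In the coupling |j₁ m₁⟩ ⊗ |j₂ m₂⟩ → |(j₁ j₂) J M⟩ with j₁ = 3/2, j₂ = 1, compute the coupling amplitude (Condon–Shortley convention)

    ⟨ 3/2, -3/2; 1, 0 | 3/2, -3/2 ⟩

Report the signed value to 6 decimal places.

triangle: 1!·2!·1!/5! = 2/120
(j±m)!: 0!·3!·1!·1!·0!·3! = 36
prefactor² = (2J+1)·Δ·N² = 12/5
  k=1: −1/(1!·0!·2!·0!·0!·1!) = -1/2
Σ = -1/2  ⇒  CG² = 12/5·(-1/2)² = 3/5
CG = −√(3/5) = -0.774597

-0.774597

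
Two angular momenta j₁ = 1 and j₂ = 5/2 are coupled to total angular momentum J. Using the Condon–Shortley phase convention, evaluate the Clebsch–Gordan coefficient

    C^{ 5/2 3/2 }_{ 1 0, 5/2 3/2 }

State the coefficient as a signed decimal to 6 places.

-0.507093  (= −√(9/35))

j₁+j₂−J=1  J+j₁−j₂=1  J−j₁+j₂=4  j₁+j₂+J+1=7
(j₁±m₁, j₂±m₂, J±M) = (1,1,4,1,4,1)
P² = 576/35
sum k=0..1:
  [0] +1/24 = 1/24
  [1] −1/6 = -1/6
S = -1/8
C² = P²·S² = 9/35 ; C = -0.507093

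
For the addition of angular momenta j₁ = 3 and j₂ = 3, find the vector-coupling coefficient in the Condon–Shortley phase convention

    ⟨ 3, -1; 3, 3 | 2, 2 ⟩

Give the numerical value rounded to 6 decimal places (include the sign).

+√(5/42) ≈ +0.345033

j₁+j₂−J=4  J+j₁−j₂=2  J−j₁+j₂=2  j₁+j₂+J+1=9
(j₁±m₁, j₂±m₂, J±M) = (2,4,6,0,4,0)
P² = 7680/7
sum k=4..4:
  [4] +1/96 = 1/96
S = 1/96
C² = P²·S² = 5/42 ; C = +0.345033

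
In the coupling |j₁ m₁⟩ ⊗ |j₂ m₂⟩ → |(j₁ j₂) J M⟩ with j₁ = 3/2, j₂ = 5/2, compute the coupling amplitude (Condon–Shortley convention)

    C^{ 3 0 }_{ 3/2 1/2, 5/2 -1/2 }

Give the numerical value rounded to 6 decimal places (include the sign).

+0.447214

triangle: 1!·2!·4!/8! = 48/40320
(j±m)!: 2!·1!·2!·3!·3!·3! = 864
prefactor² = (2J+1)·Δ·N² = 36/5
  k=0: +1/(0!·1!·1!·2!·1!·2!) = 1/4
  k=1: −1/(1!·0!·0!·1!·2!·3!) = -1/12
Σ = 1/6  ⇒  CG² = 36/5·1/6² = 1/5
CG = +√(1/5) = +0.447214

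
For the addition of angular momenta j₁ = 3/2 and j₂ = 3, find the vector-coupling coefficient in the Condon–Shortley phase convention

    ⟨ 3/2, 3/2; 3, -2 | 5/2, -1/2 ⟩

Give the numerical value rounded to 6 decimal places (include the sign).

+√(3/7) ≈ +0.654654

j₁+j₂−J=2  J+j₁−j₂=1  J−j₁+j₂=4  j₁+j₂+J+1=8
(j₁±m₁, j₂±m₂, J±M) = (3,0,1,5,2,3)
P² = 432/7
sum k=0..0:
  [0] +1/12 = 1/12
S = 1/12
C² = P²·S² = 3/7 ; C = +0.654654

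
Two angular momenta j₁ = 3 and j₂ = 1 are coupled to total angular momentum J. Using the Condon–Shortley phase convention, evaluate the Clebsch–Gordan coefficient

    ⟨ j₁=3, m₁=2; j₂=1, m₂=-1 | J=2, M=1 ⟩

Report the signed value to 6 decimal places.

+0.690066  (= +√(10/21))

triangle: 2!·4!·0!/7! = 48/5040
(j±m)!: 5!·1!·0!·2!·3!·1! = 1440
prefactor² = (2J+1)·Δ·N² = 480/7
  k=0: +1/(0!·2!·1!·0!·3!·0!) = 1/12
Σ = 1/12  ⇒  CG² = 480/7·1/12² = 10/21
CG = +√(10/21) = +0.690066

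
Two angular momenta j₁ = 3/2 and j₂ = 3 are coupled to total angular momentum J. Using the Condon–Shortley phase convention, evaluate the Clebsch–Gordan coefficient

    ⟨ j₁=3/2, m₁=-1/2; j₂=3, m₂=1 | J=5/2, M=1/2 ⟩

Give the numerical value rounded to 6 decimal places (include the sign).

j₁+j₂−J=2  J+j₁−j₂=1  J−j₁+j₂=4  j₁+j₂+J+1=8
(j₁±m₁, j₂±m₂, J±M) = (1,2,4,2,3,2)
P² = 288/35
sum k=1..2:
  [1] −1/6 = -1/6
  [2] +1/8 = 1/8
S = -1/24
C² = P²·S² = 1/70 ; C = -0.119523

−√(1/70) ≈ -0.119523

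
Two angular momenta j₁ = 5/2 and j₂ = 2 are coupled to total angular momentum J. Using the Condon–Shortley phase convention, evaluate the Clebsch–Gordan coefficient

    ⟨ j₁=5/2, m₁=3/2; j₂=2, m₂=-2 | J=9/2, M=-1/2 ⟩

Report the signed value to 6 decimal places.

√[10·0!5!4!/10! · 4!1!0!4!4!5!] = √(92160/7)
  +(−1)^0/∏(0,0,1,0,4,4)! = 1/576  (running 1/576)
⟨..|..⟩ = √(92160/7)·(1/576) = +0.199205

+0.199205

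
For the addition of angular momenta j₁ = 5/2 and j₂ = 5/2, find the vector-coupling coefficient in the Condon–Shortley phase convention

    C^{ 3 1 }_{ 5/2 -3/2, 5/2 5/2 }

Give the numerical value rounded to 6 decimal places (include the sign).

triangle: 2!*3!*3!/9! = 72/362880
(j±m)!: 1!*4!*5!*0!*4!*2! = 138240
prefactor² = (2J+1)*Δ*N² = 192
  k=2: +1/(2!*0!*2!*3!*1!*0!) = 1/24
Σ = 1/24  ⇒  CG² = 192*1/24² = 1/3
CG = +√(1/3) = +0.577350

+√(1/3) ≈ +0.577350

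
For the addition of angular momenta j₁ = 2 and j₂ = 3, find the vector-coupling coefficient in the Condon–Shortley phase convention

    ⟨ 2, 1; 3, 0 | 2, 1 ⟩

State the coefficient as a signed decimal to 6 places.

-0.534522  (= −√(2/7))

triangle: 3!×1!×3!/8! = 36/40320
(j±m)!: 3!×1!×3!×3!×3!×1! = 1296
prefactor² = (2J+1)×Δ×N² = 81/14
  k=0: +1/(0!×3!×1!×3!×0!×0!) = 1/36
  k=1: −1/(1!×2!×0!×2!×1!×1!) = -1/4
Σ = -2/9  ⇒  CG² = 81/14×(-2/9)² = 2/7
CG = −√(2/7) = -0.534522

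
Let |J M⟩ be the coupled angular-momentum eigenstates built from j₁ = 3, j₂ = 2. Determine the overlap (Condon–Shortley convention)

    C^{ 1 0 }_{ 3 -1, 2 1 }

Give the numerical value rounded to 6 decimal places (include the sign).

−√(8/35) = -0.478091

√[3·4!2!0!/7! · 2!4!3!1!1!1!] = √(288/35)
  +(−1)^3/∏(3,1,1,0,1,0)! = -1/6  (running -1/6)
⟨..|..⟩ = √(288/35)·(-1/6) = -0.478091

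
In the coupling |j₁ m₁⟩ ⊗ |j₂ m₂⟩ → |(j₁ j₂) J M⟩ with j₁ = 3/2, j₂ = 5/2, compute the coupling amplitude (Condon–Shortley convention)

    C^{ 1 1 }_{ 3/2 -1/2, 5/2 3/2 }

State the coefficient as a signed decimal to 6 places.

+√(3/10) ≈ +0.547723

triangle: 3!×0!×2!/6! = 12/720
(j±m)!: 1!×2!×4!×1!×2!×0! = 96
prefactor² = (2J+1)×Δ×N² = 24/5
  k=2: +1/(2!×1!×0!×2!×0!×0!) = 1/4
Σ = 1/4  ⇒  CG² = 24/5×1/4² = 3/10
CG = +√(3/10) = +0.547723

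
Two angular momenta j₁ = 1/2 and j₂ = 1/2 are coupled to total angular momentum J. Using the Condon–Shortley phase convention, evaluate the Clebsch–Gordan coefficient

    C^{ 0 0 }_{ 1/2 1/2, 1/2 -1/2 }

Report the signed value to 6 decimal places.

+√(1/2) = +0.707107

√[1·1!0!0!/2! · 1!0!0!1!0!0!] = √(1/2)
  +(−1)^0/∏(0,1,0,0,0,0)! = 1  (running 1)
⟨..|..⟩ = √(1/2)·(1) = +0.707107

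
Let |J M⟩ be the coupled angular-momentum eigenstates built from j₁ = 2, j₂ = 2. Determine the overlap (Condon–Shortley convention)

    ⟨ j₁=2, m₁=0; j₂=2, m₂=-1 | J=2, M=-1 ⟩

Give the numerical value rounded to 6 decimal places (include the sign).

j₁+j₂−J=2  J+j₁−j₂=2  J−j₁+j₂=2  j₁+j₂+J+1=7
(j₁±m₁, j₂±m₂, J±M) = (2,2,1,3,1,3)
P² = 8/7
sum k=0..1:
  [0] +1/4 = 1/4
  [1] −1/2 = -1/2
S = -1/4
C² = P²·S² = 1/14 ; C = -0.267261

−√(1/14) = -0.267261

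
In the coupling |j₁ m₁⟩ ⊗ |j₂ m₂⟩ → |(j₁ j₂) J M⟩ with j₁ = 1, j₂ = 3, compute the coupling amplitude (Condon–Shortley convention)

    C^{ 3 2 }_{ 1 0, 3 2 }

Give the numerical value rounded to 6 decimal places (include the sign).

-0.577350

√[7·1!1!5!/8! · 1!1!5!1!5!1!] = √(300)
  +(−1)^0/∏(0,1,1,5,0,0)! = 1/120  (running 1/120)
  +(−1)^1/∏(1,0,0,4,1,1)! = -1/24  (running -1/30)
⟨..|..⟩ = √(300)·(-1/30) = -0.577350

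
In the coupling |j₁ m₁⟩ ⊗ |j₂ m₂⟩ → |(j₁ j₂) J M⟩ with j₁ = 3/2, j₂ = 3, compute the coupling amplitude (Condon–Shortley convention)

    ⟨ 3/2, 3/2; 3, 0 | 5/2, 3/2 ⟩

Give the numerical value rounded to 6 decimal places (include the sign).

√[6·2!1!4!/8! · 3!0!3!3!4!1!] = √(1296/35)
  +(−1)^0/∏(0,2,0,3,1,1)! = 1/12  (running 1/12)
⟨..|..⟩ = √(1296/35)·(1/12) = +0.507093

+0.507093  (= +√(9/35))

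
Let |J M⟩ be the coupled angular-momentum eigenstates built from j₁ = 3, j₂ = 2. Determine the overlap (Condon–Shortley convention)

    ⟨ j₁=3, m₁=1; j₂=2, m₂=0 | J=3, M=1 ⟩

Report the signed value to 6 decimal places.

−√(3/20) ≈ -0.387298

triangle: 2!·4!·2!/9! = 96/362880
(j±m)!: 4!·2!·2!·2!·4!·2! = 9216
prefactor² = (2J+1)·Δ·N² = 256/15
  k=0: +1/(0!·2!·2!·2!·2!·0!) = 1/16
  k=1: −1/(1!·1!·1!·1!·3!·1!) = -1/6
  k=2: +1/(2!·0!·0!·0!·4!·2!) = 1/96
Σ = -3/32  ⇒  CG² = 256/15·(-3/32)² = 3/20
CG = −√(3/20) = -0.387298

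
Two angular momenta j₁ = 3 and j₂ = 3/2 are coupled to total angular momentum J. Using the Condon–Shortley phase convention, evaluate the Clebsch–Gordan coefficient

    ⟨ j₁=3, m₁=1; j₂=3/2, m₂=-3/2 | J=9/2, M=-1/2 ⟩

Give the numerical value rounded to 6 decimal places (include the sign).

√[10·0!6!3!/10! · 4!2!0!3!4!5!] = √(69120/7)
  +(−1)^0/∏(0,0,2,0,4,3)! = 1/288  (running 1/288)
⟨..|..⟩ = √(69120/7)·(1/288) = +0.345033

+√(5/42) ≈ +0.345033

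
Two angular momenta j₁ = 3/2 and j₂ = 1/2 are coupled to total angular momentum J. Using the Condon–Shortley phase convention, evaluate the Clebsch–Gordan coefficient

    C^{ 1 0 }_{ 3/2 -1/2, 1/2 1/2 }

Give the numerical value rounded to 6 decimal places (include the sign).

triangle: 1!×2!×0!/4! = 2/24
(j±m)!: 1!×2!×1!×0!×1!×1! = 2
prefactor² = (2J+1)×Δ×N² = 1/2
  k=1: −1/(1!×0!×1!×0!×1!×0!) = -1
Σ = -1  ⇒  CG² = 1/2×(-1)² = 1/2
CG = −√(1/2) = -0.707107

-0.707107  (= −√(1/2))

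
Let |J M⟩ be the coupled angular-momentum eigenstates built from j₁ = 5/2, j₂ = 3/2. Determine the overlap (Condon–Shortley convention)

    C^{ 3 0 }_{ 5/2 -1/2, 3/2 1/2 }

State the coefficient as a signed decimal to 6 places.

j₁+j₂−J=1  J+j₁−j₂=4  J−j₁+j₂=2  j₁+j₂+J+1=8
(j₁±m₁, j₂±m₂, J±M) = (2,3,2,1,3,3)
P² = 36/5
sum k=0..1:
  [0] +1/12 = 1/12
  [1] −1/4 = -1/4
S = -1/6
C² = P²·S² = 1/5 ; C = -0.447214

−√(1/5) = -0.447214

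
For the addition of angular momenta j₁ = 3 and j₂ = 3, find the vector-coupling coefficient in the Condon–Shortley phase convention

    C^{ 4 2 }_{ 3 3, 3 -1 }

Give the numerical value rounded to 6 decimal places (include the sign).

+√(27/77) = +0.592157

j₁+j₂−J=2  J+j₁−j₂=4  J−j₁+j₂=4  j₁+j₂+J+1=11
(j₁±m₁, j₂±m₂, J±M) = (6,0,2,4,6,2)
P² = 995328/77
sum k=0..0:
  [0] +1/192 = 1/192
S = 1/192
C² = P²·S² = 27/77 ; C = +0.592157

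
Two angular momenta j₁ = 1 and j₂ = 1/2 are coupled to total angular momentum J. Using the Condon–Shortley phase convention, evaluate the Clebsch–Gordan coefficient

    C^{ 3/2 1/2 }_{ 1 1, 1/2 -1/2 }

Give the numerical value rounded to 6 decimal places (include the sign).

+√(1/3) = +0.577350

j₁+j₂−J=0  J+j₁−j₂=2  J−j₁+j₂=1  j₁+j₂+J+1=4
(j₁±m₁, j₂±m₂, J±M) = (2,0,0,1,2,1)
P² = 4/3
sum k=0..0:
  [0] +1/2 = 1/2
S = 1/2
C² = P²·S² = 1/3 ; C = +0.577350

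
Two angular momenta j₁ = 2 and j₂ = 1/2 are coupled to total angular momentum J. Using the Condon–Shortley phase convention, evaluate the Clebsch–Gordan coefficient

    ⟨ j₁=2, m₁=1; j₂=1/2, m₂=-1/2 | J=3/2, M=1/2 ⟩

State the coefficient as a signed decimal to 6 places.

j₁+j₂−J=1  J+j₁−j₂=3  J−j₁+j₂=0  j₁+j₂+J+1=5
(j₁±m₁, j₂±m₂, J±M) = (3,1,0,1,2,1)
P² = 12/5
sum k=0..0:
  [0] +1/2 = 1/2
S = 1/2
C² = P²·S² = 3/5 ; C = +0.774597

+0.774597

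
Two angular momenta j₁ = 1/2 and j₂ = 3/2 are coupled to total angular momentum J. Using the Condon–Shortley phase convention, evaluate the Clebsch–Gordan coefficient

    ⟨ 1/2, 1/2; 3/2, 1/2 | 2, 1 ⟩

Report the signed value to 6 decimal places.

+√(3/4) = +0.866025

j₁+j₂−J=0  J+j₁−j₂=1  J−j₁+j₂=3  j₁+j₂+J+1=5
(j₁±m₁, j₂±m₂, J±M) = (1,0,2,1,3,1)
P² = 3
sum k=0..0:
  [0] +1/2 = 1/2
S = 1/2
C² = P²·S² = 3/4 ; C = +0.866025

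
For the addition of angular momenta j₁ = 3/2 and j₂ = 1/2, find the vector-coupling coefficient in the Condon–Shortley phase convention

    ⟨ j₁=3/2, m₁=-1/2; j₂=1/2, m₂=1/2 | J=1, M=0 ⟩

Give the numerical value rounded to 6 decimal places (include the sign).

−√(1/2) ≈ -0.707107

√[3·1!2!0!/4! · 1!2!1!0!1!1!] = √(1/2)
  +(−1)^1/∏(1,0,1,0,1,0)! = -1  (running -1)
⟨..|..⟩ = √(1/2)·(-1) = -0.707107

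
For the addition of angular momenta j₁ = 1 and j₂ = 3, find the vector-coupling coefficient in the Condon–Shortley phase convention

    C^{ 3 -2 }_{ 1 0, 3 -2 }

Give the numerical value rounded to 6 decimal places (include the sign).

+0.577350

triangle: 1!*1!*5!/8! = 120/40320
(j±m)!: 1!*1!*1!*5!*1!*5! = 14400
prefactor² = (2J+1)*Δ*N² = 300
  k=0: +1/(0!*1!*1!*1!*0!*4!) = 1/24
  k=1: −1/(1!*0!*0!*0!*1!*5!) = -1/120
Σ = 1/30  ⇒  CG² = 300*1/30² = 1/3
CG = +√(1/3) = +0.577350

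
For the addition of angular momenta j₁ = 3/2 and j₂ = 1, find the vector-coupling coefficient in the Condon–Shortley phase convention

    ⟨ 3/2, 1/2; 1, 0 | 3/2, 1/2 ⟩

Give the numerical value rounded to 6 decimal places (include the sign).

+√(1/15) = +0.258199

j₁+j₂−J=1  J+j₁−j₂=2  J−j₁+j₂=1  j₁+j₂+J+1=5
(j₁±m₁, j₂±m₂, J±M) = (2,1,1,1,2,1)
P² = 4/15
sum k=0..1:
  [0] +1/1 = 1
  [1] −1/2 = -1/2
S = 1/2
C² = P²·S² = 1/15 ; C = +0.258199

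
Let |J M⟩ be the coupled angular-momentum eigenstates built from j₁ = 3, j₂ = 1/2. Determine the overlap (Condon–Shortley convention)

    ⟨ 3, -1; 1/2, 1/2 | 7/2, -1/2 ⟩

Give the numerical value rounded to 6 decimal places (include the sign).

+0.654654

triangle: 0!×6!×1!/8! = 720/40320
(j±m)!: 2!×4!×1!×0!×3!×4! = 6912
prefactor² = (2J+1)×Δ×N² = 6912/7
  k=0: +1/(0!×0!×4!×1!×2!×0!) = 1/48
Σ = 1/48  ⇒  CG² = 6912/7×1/48² = 3/7
CG = +√(3/7) = +0.654654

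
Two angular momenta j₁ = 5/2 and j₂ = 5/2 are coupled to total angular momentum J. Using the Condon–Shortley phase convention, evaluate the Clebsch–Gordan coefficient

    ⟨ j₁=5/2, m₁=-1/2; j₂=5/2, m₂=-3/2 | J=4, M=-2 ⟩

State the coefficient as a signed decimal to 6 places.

triangle: 1!*4!*4!/10! = 576/3628800
(j±m)!: 2!*3!*1!*4!*2!*6! = 414720
prefactor² = (2J+1)*Δ*N² = 20736/35
  k=0: +1/(0!*1!*3!*1!*1!*3!) = 1/36
  k=1: −1/(1!*0!*2!*0!*2!*4!) = -1/96
Σ = 5/288  ⇒  CG² = 20736/35*5/288² = 5/28
CG = +√(5/28) = +0.422577

+0.422577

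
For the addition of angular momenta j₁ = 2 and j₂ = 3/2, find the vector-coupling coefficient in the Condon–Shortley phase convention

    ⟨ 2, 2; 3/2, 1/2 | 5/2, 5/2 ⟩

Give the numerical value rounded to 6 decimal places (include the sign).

+√(4/7) = +0.755929

√[6·1!3!2!/7! · 4!0!2!1!5!0!] = √(576/7)
  +(−1)^0/∏(0,1,0,2,3,0)! = 1/12  (running 1/12)
⟨..|..⟩ = √(576/7)·(1/12) = +0.755929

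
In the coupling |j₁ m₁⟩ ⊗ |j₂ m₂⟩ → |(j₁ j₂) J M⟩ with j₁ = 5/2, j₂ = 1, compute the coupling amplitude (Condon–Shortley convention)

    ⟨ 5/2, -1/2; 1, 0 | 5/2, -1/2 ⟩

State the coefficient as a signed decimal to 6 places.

j₁+j₂−J=1  J+j₁−j₂=4  J−j₁+j₂=1  j₁+j₂+J+1=7
(j₁±m₁, j₂±m₂, J±M) = (2,3,1,1,2,3)
P² = 144/35
sum k=0..1:
  [0] +1/6 = 1/6
  [1] −1/4 = -1/4
S = -1/12
C² = P²·S² = 1/35 ; C = -0.169031

-0.169031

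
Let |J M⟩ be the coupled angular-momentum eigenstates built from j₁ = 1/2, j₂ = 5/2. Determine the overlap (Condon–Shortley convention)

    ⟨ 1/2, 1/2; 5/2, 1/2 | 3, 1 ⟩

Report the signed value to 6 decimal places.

+0.816497

triangle: 0!×1!×5!/7! = 120/5040
(j±m)!: 1!×0!×3!×2!×4!×2! = 576
prefactor² = (2J+1)×Δ×N² = 96
  k=0: +1/(0!×0!×0!×3!×1!×2!) = 1/12
Σ = 1/12  ⇒  CG² = 96×1/12² = 2/3
CG = +√(2/3) = +0.816497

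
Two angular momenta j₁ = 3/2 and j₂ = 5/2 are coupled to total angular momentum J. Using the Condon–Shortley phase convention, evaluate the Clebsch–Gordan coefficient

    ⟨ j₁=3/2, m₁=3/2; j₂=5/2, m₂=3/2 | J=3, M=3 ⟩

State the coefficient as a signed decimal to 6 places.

√[7·1!2!4!/8! · 3!0!4!1!6!0!] = √(864)
  +(−1)^0/∏(0,1,0,4,2,0)! = 1/48  (running 1/48)
⟨..|..⟩ = √(864)·(1/48) = +0.612372

+0.612372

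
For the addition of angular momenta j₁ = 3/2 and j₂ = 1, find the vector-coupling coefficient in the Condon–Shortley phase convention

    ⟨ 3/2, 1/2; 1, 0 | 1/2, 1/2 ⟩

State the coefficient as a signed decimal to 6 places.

-0.577350

triangle: 2!*1!*0!/4! = 2/24
(j±m)!: 2!*1!*1!*1!*1!*0! = 2
prefactor² = (2J+1)*Δ*N² = 1/3
  k=1: −1/(1!*1!*0!*0!*1!*0!) = -1
Σ = -1  ⇒  CG² = 1/3*(-1)² = 1/3
CG = −√(1/3) = -0.577350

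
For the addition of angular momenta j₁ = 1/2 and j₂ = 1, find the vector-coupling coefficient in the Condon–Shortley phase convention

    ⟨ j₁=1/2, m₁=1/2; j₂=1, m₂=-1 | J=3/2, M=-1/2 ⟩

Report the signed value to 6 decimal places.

j₁+j₂−J=0  J+j₁−j₂=1  J−j₁+j₂=2  j₁+j₂+J+1=4
(j₁±m₁, j₂±m₂, J±M) = (1,0,0,2,1,2)
P² = 4/3
sum k=0..0:
  [0] +1/2 = 1/2
S = 1/2
C² = P²·S² = 1/3 ; C = +0.577350

+0.577350  (= +√(1/3))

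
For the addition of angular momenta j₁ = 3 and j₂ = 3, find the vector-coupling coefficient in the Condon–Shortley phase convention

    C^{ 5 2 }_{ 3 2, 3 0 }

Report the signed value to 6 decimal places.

triangle: 1!*5!*5!/12! = 14400/479001600
(j±m)!: 5!*1!*3!*3!*7!*3! = 130636800
prefactor² = (2J+1)*Δ*N² = 43200
  k=0: +1/(0!*1!*1!*3!*4!*2!) = 1/288
  k=1: −1/(1!*0!*0!*2!*5!*3!) = -1/1440
Σ = 1/360  ⇒  CG² = 43200*1/360² = 1/3
CG = +√(1/3) = +0.577350

+0.577350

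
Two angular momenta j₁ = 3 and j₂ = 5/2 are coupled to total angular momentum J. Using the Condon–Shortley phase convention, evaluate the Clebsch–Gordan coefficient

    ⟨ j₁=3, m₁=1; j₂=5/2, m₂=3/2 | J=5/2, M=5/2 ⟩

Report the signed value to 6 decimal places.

+0.534522

j₁+j₂−J=3  J+j₁−j₂=3  J−j₁+j₂=2  j₁+j₂+J+1=9
(j₁±m₁, j₂±m₂, J±M) = (4,2,4,1,5,0)
P² = 1152/7
sum k=2..2:
  [2] +1/24 = 1/24
S = 1/24
C² = P²·S² = 2/7 ; C = +0.534522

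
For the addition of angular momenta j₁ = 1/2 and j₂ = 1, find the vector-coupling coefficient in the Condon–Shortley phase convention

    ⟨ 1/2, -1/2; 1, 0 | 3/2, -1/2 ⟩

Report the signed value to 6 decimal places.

+√(2/3) = +0.816497

j₁+j₂−J=0  J+j₁−j₂=1  J−j₁+j₂=2  j₁+j₂+J+1=4
(j₁±m₁, j₂±m₂, J±M) = (0,1,1,1,1,2)
P² = 2/3
sum k=0..0:
  [0] +1/1 = 1
S = 1
C² = P²·S² = 2/3 ; C = +0.816497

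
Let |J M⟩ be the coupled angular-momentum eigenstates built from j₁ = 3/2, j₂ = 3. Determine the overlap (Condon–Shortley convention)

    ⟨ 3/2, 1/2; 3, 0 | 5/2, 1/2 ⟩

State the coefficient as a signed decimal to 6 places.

triangle: 2!·1!·4!/8! = 48/40320
(j±m)!: 2!·1!·3!·3!·3!·2! = 864
prefactor² = (2J+1)·Δ·N² = 216/35
  k=0: +1/(0!·2!·1!·3!·0!·1!) = 1/12
  k=1: −1/(1!·1!·0!·2!·1!·2!) = -1/4
Σ = -1/6  ⇒  CG² = 216/35·(-1/6)² = 6/35
CG = −√(6/35) = -0.414039

-0.414039  (= −√(6/35))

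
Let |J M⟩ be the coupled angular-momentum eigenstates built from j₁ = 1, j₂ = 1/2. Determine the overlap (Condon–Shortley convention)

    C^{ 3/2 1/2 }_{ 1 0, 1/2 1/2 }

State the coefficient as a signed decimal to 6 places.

+0.816497  (= +√(2/3))

√[4·0!2!1!/4! · 1!1!1!0!2!1!] = √(2/3)
  +(−1)^0/∏(0,0,1,1,1,0)! = 1  (running 1)
⟨..|..⟩ = √(2/3)·(1) = +0.816497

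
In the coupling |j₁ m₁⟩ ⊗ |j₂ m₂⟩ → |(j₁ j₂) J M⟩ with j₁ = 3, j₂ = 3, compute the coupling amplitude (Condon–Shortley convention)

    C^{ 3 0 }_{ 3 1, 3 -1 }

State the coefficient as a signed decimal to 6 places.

√[7·3!3!3!/10! · 4!2!2!4!3!3!] = √(864/25)
  +(−1)^0/∏(0,3,2,2,1,1)! = 1/24  (running 1/24)
  +(−1)^1/∏(1,2,1,1,2,2)! = -1/8  (running -1/12)
  +(−1)^2/∏(2,1,0,0,3,3)! = 1/72  (running -5/72)
⟨..|..⟩ = √(864/25)·(-5/72) = -0.408248

-0.408248  (= −√(1/6))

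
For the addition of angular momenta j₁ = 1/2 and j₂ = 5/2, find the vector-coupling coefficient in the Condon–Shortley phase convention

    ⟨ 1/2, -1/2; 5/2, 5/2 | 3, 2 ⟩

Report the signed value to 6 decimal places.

+√(1/6) ≈ +0.408248

triangle: 0!*1!*5!/7! = 120/5040
(j±m)!: 0!*1!*5!*0!*5!*1! = 14400
prefactor² = (2J+1)*Δ*N² = 2400
  k=0: +1/(0!*0!*1!*5!*0!*0!) = 1/120
Σ = 1/120  ⇒  CG² = 2400*1/120² = 1/6
CG = +√(1/6) = +0.408248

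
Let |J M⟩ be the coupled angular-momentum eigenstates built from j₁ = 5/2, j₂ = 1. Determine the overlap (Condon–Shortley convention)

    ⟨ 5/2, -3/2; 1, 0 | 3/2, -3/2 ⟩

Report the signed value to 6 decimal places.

j₁+j₂−J=2  J+j₁−j₂=3  J−j₁+j₂=0  j₁+j₂+J+1=6
(j₁±m₁, j₂±m₂, J±M) = (1,4,1,1,0,3)
P² = 48/5
sum k=1..1:
  [1] −1/6 = -1/6
S = -1/6
C² = P²·S² = 4/15 ; C = -0.516398

−√(4/15) = -0.516398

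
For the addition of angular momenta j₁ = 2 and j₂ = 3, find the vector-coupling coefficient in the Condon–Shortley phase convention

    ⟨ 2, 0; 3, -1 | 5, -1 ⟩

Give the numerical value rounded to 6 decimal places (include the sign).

+0.654654

triangle: 0!*4!*6!/11! = 17280/39916800
(j±m)!: 2!*2!*2!*4!*4!*6! = 3317760
prefactor² = (2J+1)*Δ*N² = 110592/7
  k=0: +1/(0!*0!*2!*2!*2!*4!) = 1/192
Σ = 1/192  ⇒  CG² = 110592/7*1/192² = 3/7
CG = +√(3/7) = +0.654654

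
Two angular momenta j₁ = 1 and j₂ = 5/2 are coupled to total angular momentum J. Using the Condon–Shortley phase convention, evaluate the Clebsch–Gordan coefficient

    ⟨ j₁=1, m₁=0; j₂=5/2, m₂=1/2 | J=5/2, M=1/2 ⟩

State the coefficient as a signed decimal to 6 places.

-0.169031  (= −√(1/35))

j₁+j₂−J=1  J+j₁−j₂=1  J−j₁+j₂=4  j₁+j₂+J+1=7
(j₁±m₁, j₂±m₂, J±M) = (1,1,3,2,3,2)
P² = 144/35
sum k=0..1:
  [0] +1/6 = 1/6
  [1] −1/4 = -1/4
S = -1/12
C² = P²·S² = 1/35 ; C = -0.169031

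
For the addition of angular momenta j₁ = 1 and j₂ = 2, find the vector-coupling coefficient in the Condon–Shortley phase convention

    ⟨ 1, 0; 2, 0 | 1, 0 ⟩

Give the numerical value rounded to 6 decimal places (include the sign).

-0.632456

triangle: 2!·0!·2!/5! = 4/120
(j±m)!: 1!·1!·2!·2!·1!·1! = 4
prefactor² = (2J+1)·Δ·N² = 2/5
  k=1: −1/(1!·1!·0!·1!·0!·1!) = -1
Σ = -1  ⇒  CG² = 2/5·(-1)² = 2/5
CG = −√(2/5) = -0.632456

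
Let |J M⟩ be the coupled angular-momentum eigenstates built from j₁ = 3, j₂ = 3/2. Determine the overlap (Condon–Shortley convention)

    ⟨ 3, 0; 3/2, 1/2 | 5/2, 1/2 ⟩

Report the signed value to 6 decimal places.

−√(6/35) ≈ -0.414039

j₁+j₂−J=2  J+j₁−j₂=4  J−j₁+j₂=1  j₁+j₂+J+1=8
(j₁±m₁, j₂±m₂, J±M) = (3,3,2,1,3,2)
P² = 216/35
sum k=1..2:
  [1] −1/4 = -1/4
  [2] +1/12 = 1/12
S = -1/6
C² = P²·S² = 6/35 ; C = -0.414039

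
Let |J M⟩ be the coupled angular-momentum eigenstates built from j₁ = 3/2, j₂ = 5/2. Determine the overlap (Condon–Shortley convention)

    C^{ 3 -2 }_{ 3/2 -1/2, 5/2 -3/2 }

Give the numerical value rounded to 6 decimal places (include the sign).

j₁+j₂−J=1  J+j₁−j₂=2  J−j₁+j₂=4  j₁+j₂+J+1=8
(j₁±m₁, j₂±m₂, J±M) = (1,2,1,4,1,5)
P² = 48
sum k=0..1:
  [0] +1/12 = 1/12
  [1] −1/24 = -1/24
S = 1/24
C² = P²·S² = 1/12 ; C = +0.288675

+0.288675  (= +√(1/12))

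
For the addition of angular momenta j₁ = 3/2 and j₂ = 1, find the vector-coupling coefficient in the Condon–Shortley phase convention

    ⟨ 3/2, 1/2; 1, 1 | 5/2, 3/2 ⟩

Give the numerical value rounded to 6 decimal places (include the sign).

+0.774597

√[6·0!3!2!/6! · 2!1!2!0!4!1!] = √(48/5)
  +(−1)^0/∏(0,0,1,2,2,0)! = 1/4  (running 1/4)
⟨..|..⟩ = √(48/5)·(1/4) = +0.774597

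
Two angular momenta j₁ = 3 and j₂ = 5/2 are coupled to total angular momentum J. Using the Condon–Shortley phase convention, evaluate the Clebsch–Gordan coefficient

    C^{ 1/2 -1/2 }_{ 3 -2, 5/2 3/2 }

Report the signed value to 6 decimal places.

j₁+j₂−J=5  J+j₁−j₂=1  J−j₁+j₂=0  j₁+j₂+J+1=7
(j₁±m₁, j₂±m₂, J±M) = (1,5,4,1,0,1)
P² = 960/7
sum k=4..4:
  [4] +1/24 = 1/24
S = 1/24
C² = P²·S² = 5/21 ; C = +0.487950

+√(5/21) = +0.487950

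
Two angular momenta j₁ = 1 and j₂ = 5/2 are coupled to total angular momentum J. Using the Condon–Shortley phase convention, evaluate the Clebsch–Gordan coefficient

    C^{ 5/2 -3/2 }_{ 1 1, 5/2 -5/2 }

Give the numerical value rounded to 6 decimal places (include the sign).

+√(2/7) = +0.534522

√[6·1!1!4!/7! · 2!0!0!5!1!4!] = √(1152/7)
  +(−1)^0/∏(0,1,0,0,1,4)! = 1/24  (running 1/24)
⟨..|..⟩ = √(1152/7)·(1/24) = +0.534522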